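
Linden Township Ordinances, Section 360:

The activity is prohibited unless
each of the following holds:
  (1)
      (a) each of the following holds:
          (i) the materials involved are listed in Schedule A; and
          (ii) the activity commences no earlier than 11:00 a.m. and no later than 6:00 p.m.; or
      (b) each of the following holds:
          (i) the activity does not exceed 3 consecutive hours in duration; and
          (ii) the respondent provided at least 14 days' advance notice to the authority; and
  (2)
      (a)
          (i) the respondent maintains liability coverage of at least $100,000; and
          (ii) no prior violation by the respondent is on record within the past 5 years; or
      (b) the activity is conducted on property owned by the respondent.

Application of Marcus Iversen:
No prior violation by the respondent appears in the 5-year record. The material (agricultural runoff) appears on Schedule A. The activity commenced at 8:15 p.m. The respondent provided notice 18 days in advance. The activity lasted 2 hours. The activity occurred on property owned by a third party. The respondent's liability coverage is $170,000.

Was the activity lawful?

Yes — lawful.

(i) Schedule A material — satisfied.
(ii) start within hours — not satisfied.
(a): T AND F → false.
(i) ≤ 3 hrs duration — holds.
(ii) ≥14 days' notice — satisfied.
(b) = T AND T = true.
(1): F OR T → true.
(i) coverage ≥ $100,000 — satisfied.
(ii) no prior violation — met.
(a): T AND T → true.
(b) own property — fails.
So (2) is satisfied (T OR F).
Overall: T AND T → true.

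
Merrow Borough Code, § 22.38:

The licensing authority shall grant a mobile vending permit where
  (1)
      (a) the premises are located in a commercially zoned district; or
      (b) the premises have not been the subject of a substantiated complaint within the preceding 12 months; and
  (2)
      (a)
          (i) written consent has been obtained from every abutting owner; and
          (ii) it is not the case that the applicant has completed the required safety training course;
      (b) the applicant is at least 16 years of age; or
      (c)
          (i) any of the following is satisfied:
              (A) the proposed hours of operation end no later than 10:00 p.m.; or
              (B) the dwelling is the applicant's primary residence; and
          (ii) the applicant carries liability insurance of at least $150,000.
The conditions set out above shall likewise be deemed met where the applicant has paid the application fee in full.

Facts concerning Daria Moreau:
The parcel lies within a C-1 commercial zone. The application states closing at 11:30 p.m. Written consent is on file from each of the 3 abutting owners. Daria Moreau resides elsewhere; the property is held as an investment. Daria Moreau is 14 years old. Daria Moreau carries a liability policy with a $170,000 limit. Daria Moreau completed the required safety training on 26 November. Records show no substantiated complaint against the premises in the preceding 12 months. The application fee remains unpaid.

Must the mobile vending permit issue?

(a) commercially zoned — met.
(b) no complaint in 12 mo. — holds.
(1): T OR T → true.
(i) all abutters consent — satisfied.
(ii) not (safety training) — not met.
(a) = T AND F = false.
(b) age ≥ 16 — fails.
(A) closes by 10 p.m. — fails.
(B) primary residence — not met.
So (i) is not satisfied (F OR F).
(ii) insurance ≥ $150,000 — holds.
So (c) is not satisfied (F AND T).
(2) = F OR F OR F = false.
So Overall is not satisfied (T AND F).
Exception (fee paid) — not satisfied.
Result: main false OR exception false → false.

No — denied.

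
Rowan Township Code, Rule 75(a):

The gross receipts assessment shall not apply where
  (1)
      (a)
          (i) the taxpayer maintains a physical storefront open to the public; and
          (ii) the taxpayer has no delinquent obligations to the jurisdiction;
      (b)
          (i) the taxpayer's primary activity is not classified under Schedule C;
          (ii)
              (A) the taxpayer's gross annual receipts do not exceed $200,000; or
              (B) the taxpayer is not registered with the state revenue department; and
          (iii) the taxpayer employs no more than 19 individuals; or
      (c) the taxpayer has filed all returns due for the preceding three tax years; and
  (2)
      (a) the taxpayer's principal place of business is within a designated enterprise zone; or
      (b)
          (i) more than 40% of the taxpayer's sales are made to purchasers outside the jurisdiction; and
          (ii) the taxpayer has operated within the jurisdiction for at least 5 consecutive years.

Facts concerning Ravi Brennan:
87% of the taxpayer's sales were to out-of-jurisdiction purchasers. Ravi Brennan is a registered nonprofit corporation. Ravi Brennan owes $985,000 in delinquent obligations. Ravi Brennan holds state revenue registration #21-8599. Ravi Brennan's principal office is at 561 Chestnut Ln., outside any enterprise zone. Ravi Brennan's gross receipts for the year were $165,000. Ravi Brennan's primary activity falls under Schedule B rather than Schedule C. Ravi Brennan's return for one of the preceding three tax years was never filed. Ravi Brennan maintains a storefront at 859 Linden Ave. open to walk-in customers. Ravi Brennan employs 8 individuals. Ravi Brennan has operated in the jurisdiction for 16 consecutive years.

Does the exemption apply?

Yes — exempt.

(i) has storefront — satisfied.
(ii) no delinquency — fails.
So (a) is not satisfied (T AND F).
(i) not (Schedule C activity) — met.
(A) receipts ≤ $200,000 — holds.
(B) not (state-registered) — not satisfied.
So (ii) is satisfied (T OR F).
(iii) ≤ 19 employees — met.
(b): T AND T AND T → true.
(c) returns current — not met.
So (1) is satisfied (F OR T OR F).
(a) in enterprise zone — not met.
(i) >40% out-of-jur. sales — met.
(ii) ≥ 5 yrs in jurisdiction — satisfied.
So (b) is satisfied (T AND T).
So (2) is satisfied (F OR T).
Overall = T AND T = true.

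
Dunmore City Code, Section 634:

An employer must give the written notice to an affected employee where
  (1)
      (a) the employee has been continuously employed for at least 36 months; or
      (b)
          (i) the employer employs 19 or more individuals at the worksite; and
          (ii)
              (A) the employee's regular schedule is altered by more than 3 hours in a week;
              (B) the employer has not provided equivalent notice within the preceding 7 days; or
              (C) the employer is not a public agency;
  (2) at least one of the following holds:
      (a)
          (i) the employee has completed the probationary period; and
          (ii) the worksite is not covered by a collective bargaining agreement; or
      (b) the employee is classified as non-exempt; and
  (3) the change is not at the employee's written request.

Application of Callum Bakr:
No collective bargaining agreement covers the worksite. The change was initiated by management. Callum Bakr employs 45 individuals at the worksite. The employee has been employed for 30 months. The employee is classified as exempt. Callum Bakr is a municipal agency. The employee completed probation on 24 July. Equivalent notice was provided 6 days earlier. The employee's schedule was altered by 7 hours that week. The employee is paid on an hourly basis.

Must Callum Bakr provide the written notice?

Yes — required.

(a) tenure ≥ 36 mo. — not satisfied.
(i) ≥ 19 at site — holds.
(A) schedule shift > 3h — met.
(B) no recent notice — fails.
(C) not (public agency) — not satisfied.
(ii) = T OR F OR F = true.
So (b) is satisfied (T AND T).
(1) = F OR T = true.
(i) past probation — holds.
(ii) no CBA — holds.
(a): T AND T → true.
(b) non-exempt — fails.
(2): T OR F → true.
(3) not employee-requested — satisfied.
Overall = T AND T AND T = true.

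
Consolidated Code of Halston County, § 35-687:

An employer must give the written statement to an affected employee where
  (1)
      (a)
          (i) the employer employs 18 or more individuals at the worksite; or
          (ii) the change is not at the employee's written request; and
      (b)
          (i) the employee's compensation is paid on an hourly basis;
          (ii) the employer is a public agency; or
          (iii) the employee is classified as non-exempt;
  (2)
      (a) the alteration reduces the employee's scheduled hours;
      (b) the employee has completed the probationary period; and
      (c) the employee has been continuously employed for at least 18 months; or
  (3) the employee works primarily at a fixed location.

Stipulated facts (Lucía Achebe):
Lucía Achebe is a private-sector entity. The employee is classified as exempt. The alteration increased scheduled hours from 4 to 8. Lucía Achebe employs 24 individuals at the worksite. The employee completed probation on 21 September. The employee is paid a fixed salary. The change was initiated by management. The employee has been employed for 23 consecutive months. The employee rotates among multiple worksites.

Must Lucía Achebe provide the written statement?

No — not required.

(i) ≥ 18 at site — met.
(ii) not employee-requested — met.
So (a) is satisfied (T OR T).
(i) hourly-paid — fails.
(ii) public agency — not met.
(iii) non-exempt — not met.
So (b) is not satisfied (F OR F OR F).
(1): T AND F → false.
(a) hours reduced — not satisfied.
(b) past probation — holds.
(c) tenure ≥ 18 mo. — holds.
(2): F AND T AND T → false.
(3) fixed location — fails.
So Overall is not satisfied (F OR F OR F).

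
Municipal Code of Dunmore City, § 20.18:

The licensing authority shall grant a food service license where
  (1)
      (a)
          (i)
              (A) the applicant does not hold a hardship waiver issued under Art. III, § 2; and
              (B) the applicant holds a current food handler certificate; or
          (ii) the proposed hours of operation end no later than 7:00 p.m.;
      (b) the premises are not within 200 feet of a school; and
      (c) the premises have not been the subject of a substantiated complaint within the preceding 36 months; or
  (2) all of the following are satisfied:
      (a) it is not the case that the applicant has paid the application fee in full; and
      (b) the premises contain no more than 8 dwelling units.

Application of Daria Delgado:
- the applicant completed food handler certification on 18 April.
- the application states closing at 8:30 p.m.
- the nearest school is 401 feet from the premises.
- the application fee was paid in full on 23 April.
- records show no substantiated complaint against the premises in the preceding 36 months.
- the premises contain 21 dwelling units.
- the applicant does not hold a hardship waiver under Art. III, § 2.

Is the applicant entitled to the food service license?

Yes — granted.

(A) not (hardship waiver) — holds.
(B) food handler cert. — holds.
(i) = T AND T = true.
(ii) closes by 7 p.m. — not satisfied.
(a): T OR F → true.
(b) ≥200 ft from school — met.
(c) no complaint in 36 mo. — satisfied.
(1) = T AND T AND T = true.
(a) not (fee paid) — fails.
(b) ≤ 8 units — not satisfied.
(2): F AND F → false.
So Overall is satisfied (T OR F).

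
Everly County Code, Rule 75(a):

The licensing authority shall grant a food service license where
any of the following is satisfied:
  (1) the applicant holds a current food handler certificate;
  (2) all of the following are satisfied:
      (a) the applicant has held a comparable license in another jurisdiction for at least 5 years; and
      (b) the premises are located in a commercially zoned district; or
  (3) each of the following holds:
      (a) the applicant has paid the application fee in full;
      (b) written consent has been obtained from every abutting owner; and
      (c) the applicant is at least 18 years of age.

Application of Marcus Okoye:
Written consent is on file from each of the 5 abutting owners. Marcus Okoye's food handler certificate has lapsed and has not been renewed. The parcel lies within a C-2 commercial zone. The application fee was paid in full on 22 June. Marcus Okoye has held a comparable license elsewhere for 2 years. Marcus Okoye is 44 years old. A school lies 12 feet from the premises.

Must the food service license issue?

Yes — granted.

(1) food handler cert. — not met.
(a) prior license ≥ 5 yr — not satisfied.
(b) commercially zoned — met.
(2): F AND T → false.
(a) fee paid — met.
(b) all abutters consent — holds.
(c) age ≥ 18 — met.
(3) = T AND T AND T = true.
Overall: F OR F OR T → true.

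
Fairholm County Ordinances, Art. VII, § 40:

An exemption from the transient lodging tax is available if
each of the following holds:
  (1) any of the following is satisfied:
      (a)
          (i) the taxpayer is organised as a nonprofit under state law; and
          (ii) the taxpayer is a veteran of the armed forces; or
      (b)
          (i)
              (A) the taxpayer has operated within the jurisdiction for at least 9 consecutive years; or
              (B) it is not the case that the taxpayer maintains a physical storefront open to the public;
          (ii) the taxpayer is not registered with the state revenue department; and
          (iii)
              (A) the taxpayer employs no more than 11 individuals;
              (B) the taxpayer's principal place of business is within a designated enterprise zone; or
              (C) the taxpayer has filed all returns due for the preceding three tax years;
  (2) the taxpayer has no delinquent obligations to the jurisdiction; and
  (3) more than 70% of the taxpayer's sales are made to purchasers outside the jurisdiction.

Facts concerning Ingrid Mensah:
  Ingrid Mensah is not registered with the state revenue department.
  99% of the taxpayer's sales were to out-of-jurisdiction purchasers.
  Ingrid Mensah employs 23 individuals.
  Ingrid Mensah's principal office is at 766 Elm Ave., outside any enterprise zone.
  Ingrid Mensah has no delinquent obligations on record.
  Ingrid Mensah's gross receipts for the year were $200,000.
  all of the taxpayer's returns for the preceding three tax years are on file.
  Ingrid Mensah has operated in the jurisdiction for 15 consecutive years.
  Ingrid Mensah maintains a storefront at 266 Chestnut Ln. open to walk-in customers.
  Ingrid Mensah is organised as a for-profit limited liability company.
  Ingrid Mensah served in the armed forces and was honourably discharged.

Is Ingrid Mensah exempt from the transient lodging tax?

(i) nonprofit — fails.
(ii) veteran — holds.
So (a) is not satisfied (F AND T).
(A) ≥ 9 yrs in jurisdiction — met.
(B) not (has storefront) — fails.
(i) = T OR F = true.
(ii) not (state-registered) — met.
(A) ≤ 11 employees — fails.
(B) in enterprise zone — not satisfied.
(C) returns current — holds.
So (iii) is satisfied (F OR F OR T).
(b): T AND T AND T → true.
(1): F OR T → true.
(2) no delinquency — satisfied.
(3) >70% out-of-jur. sales — satisfied.
So Overall is satisfied (T AND T AND T).

Yes — exempt.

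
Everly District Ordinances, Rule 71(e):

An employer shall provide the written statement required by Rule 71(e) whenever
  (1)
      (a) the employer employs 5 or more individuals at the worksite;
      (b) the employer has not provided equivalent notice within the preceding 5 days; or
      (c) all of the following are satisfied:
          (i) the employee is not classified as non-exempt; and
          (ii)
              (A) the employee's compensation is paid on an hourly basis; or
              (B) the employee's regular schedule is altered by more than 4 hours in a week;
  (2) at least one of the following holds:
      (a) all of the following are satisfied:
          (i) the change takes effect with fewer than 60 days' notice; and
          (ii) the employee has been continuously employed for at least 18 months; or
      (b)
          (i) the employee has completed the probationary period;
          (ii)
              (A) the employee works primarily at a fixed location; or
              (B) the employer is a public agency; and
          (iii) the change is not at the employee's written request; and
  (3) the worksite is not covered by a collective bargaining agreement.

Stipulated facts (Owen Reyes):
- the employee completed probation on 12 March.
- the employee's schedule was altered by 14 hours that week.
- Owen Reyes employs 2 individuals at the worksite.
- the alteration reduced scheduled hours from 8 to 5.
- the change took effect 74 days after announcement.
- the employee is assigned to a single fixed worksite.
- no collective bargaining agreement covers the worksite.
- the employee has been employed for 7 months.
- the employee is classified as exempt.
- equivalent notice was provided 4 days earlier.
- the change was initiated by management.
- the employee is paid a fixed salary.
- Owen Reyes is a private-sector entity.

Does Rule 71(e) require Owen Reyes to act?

(a) ≥ 5 at site — fails.
(b) no recent notice — not met.
(i) not (non-exempt) — satisfied.
(A) hourly-paid — not satisfied.
(B) schedule shift > 4h — holds.
(ii) = F OR T = true.
(c) = T AND T = true.
(1): F OR F OR T → true.
(i) < 60 days' notice — fails.
(ii) tenure ≥ 18 mo. — fails.
So (a) is not satisfied (F AND F).
(i) past probation — satisfied.
(A) fixed location — holds.
(B) public agency — fails.
(ii) = T OR F = true.
(iii) not employee-requested — met.
(b): T AND T AND T → true.
(2): F OR T → true.
(3) no CBA — holds.
So Overall is satisfied (T AND T AND T).

Yes — required.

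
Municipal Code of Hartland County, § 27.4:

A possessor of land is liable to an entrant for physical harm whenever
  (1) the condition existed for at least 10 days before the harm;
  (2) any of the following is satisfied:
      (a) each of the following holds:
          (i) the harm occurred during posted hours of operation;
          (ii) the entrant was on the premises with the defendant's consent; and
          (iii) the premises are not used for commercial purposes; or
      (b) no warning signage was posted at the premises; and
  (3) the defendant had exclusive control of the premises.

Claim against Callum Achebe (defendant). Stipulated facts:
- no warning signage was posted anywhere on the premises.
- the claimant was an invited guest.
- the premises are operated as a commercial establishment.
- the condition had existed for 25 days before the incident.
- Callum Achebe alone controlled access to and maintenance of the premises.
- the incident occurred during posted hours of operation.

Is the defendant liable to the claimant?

Yes — liable.

(1) condition ≥10 days old — satisfied.
(i) during posted hours — satisfied.
(ii) consent to enter — satisfied.
(iii) not (commercial use) — not met.
(a) = T AND T AND F = false.
(b) no signage posted — holds.
(2) = F OR T = true.
(3) exclusive control — met.
Overall: T AND T AND T → true.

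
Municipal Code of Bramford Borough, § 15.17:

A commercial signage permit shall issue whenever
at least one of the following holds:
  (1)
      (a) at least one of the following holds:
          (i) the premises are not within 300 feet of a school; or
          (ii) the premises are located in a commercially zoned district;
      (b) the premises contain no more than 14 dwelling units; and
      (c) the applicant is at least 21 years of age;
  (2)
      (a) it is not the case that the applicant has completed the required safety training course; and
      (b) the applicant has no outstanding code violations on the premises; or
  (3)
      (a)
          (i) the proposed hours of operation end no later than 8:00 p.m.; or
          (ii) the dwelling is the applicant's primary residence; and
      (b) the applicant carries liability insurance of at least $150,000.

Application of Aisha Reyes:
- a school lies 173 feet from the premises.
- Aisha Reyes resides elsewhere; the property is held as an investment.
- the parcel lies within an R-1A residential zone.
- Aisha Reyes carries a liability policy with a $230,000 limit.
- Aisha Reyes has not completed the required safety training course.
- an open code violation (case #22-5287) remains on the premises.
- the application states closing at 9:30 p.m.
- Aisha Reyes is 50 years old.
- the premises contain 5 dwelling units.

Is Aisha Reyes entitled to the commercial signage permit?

(i) ≥300 ft from school — not met.
(ii) commercially zoned — not met.
(a) = F OR F = false.
(b) ≤ 14 units — holds.
(c) age ≥ 21 — met.
So (1) is not satisfied (F AND T AND T).
(a) not (safety training) — met.
(b) no code violations — not met.
So (2) is not satisfied (T AND F).
(i) closes by 8 p.m. — not met.
(ii) primary residence — not satisfied.
(a) = F OR F = false.
(b) insurance ≥ $150,000 — satisfied.
(3): F AND T → false.
Overall: F OR F OR F → false.

No — denied.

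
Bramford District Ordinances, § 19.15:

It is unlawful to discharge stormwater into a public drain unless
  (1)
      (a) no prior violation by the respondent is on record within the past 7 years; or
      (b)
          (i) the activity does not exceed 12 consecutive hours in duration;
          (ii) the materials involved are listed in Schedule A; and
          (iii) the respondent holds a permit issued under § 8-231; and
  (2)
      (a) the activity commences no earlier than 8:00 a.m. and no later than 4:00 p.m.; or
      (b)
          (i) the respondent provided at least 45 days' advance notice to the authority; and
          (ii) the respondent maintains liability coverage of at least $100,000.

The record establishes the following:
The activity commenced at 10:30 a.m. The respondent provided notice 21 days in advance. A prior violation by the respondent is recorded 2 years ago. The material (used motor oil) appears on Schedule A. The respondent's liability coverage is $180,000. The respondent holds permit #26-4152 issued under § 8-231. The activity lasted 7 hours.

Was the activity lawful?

(a) no prior violation — fails.
(i) ≤ 12 hrs duration — holds.
(ii) Schedule A material — holds.
(iii) holds permit — holds.
(b) = T AND T AND T = true.
(1) = F OR T = true.
(a) start within hours — met.
(i) ≥45 days' notice — not satisfied.
(ii) coverage ≥ $100,000 — holds.
(b) = F AND T = false.
So (2) is satisfied (T OR F).
So Overall is satisfied (T AND T).

Yes — lawful.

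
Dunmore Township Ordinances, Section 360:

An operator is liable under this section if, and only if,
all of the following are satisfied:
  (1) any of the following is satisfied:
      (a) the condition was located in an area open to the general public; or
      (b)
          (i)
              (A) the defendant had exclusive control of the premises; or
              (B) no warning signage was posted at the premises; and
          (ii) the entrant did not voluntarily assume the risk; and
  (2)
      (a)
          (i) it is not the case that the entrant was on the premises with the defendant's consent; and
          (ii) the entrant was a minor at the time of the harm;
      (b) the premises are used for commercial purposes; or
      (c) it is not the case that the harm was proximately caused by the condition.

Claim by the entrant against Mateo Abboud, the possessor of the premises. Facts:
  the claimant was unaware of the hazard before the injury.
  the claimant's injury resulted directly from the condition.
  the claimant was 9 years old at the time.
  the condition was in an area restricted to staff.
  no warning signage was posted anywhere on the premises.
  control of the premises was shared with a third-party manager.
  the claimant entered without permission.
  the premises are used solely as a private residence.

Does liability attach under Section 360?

(a) public area — not satisfied.
(A) exclusive control — fails.
(B) no signage posted — satisfied.
(i) = F OR T = true.
(ii) no assumed risk — met.
(b) = T AND T = true.
So (1) is satisfied (F OR T).
(i) not (consent to enter) — satisfied.
(ii) entrant a minor — holds.
(a): T AND T → true.
(b) commercial use — fails.
(c) not (proximate cause) — fails.
(2): T OR F OR F → true.
Overall = T AND T = true.

Yes — liable.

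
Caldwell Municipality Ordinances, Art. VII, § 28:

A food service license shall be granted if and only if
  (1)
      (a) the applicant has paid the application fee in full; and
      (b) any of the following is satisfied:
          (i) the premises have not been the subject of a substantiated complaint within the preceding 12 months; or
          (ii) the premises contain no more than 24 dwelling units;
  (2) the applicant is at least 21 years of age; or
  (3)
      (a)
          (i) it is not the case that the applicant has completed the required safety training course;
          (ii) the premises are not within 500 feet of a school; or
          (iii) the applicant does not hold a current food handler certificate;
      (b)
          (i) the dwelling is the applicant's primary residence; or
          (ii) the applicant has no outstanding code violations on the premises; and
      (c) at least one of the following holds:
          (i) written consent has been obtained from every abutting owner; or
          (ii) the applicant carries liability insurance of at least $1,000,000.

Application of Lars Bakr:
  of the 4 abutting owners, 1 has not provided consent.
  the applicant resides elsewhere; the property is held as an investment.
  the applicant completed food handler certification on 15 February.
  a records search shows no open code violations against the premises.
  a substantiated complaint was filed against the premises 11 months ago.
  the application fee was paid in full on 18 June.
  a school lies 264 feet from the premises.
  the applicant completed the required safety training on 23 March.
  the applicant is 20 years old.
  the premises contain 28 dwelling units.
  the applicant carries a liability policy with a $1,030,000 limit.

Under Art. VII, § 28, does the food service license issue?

No — denied.

(a) fee paid — met.
(i) no complaint in 12 mo. — not satisfied.
(ii) ≤ 24 units — not satisfied.
So (b) is not satisfied (F OR F).
(1): T AND F → false.
(2) age ≥ 21 — not satisfied.
(i) not (safety training) — not met.
(ii) ≥500 ft from school — not met.
(iii) not (food handler cert.) — not satisfied.
(a): F OR F OR F → false.
(i) primary residence — not satisfied.
(ii) no code violations — met.
So (b) is satisfied (F OR T).
(i) all abutters consent — not satisfied.
(ii) insurance ≥ $1,000,000 — met.
So (c) is satisfied (F OR T).
So (3) is not satisfied (F AND T AND T).
Overall = F OR F OR F = false.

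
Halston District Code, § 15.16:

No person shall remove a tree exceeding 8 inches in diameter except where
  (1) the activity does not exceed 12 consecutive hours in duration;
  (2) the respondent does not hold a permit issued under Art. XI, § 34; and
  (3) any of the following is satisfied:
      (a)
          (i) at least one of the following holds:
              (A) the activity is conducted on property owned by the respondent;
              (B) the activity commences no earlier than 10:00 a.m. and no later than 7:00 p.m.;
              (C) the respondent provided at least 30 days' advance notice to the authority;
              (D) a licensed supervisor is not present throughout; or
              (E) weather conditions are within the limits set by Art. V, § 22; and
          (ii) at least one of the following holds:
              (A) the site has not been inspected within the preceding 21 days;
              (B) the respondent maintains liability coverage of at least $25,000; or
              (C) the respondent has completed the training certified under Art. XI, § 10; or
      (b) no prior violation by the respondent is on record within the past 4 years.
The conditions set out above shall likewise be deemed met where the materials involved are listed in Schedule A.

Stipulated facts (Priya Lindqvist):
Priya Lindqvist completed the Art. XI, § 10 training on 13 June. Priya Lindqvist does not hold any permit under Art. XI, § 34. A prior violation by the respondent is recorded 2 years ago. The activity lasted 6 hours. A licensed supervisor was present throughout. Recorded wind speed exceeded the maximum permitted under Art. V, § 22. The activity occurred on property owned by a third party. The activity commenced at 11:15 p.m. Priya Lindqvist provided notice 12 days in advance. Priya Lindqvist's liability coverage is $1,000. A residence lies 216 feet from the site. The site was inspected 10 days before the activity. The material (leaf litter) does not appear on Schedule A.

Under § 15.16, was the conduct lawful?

No — unlawful.

(1) ≤ 12 hrs duration — holds.
(2) not (holds permit) — satisfied.
(A) own property — not met.
(B) start within hours — not met.
(C) ≥30 days' notice — fails.
(D) not (supervisor present) — not satisfied.
(E) weather ok — not satisfied.
So (i) is not satisfied (F OR F OR F OR F OR F).
(A) not (site inspected) — fails.
(B) coverage ≥ $25,000 — fails.
(C) training certified — met.
So (ii) is satisfied (F OR F OR T).
So (a) is not satisfied (F AND T).
(b) no prior violation — fails.
(3) = F OR F = false.
So Overall is not satisfied (T AND T AND F).
Exception (Schedule A material) — not satisfied.
Result: main false OR exception false → false.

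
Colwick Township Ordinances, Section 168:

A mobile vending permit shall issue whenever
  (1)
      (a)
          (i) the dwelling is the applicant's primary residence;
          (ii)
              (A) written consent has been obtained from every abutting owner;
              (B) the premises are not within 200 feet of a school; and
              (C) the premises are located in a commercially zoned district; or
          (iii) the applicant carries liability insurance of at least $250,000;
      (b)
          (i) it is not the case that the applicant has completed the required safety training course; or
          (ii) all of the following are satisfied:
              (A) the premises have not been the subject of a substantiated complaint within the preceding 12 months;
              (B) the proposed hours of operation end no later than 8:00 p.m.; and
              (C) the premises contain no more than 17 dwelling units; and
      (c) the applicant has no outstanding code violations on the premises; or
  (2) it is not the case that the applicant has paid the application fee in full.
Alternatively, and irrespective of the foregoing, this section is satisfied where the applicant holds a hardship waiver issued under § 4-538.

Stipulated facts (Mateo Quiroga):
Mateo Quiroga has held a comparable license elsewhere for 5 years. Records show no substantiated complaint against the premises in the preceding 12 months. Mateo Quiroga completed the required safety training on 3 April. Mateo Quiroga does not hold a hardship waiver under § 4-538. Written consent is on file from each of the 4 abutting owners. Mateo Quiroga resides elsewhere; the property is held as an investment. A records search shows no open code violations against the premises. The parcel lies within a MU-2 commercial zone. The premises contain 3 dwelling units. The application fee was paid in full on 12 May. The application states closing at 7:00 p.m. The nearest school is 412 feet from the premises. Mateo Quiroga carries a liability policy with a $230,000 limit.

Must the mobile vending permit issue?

Yes — granted.

(i) primary residence — not met.
(A) all abutters consent — holds.
(B) ≥200 ft from school — holds.
(C) commercially zoned — met.
(ii): T AND T AND T → true.
(iii) insurance ≥ $250,000 — not satisfied.
(a): F OR T OR F → true.
(i) not (safety training) — not met.
(A) no complaint in 12 mo. — met.
(B) closes by 8 p.m. — met.
(C) ≤ 17 units — met.
So (ii) is satisfied (T AND T AND T).
(b): F OR T → true.
(c) no code violations — holds.
So (1) is satisfied (T AND T AND T).
(2) not (fee paid) — not met.
Overall: T OR F → true.
Exception (hardship waiver) — not satisfied.
Result: main true OR exception false → true.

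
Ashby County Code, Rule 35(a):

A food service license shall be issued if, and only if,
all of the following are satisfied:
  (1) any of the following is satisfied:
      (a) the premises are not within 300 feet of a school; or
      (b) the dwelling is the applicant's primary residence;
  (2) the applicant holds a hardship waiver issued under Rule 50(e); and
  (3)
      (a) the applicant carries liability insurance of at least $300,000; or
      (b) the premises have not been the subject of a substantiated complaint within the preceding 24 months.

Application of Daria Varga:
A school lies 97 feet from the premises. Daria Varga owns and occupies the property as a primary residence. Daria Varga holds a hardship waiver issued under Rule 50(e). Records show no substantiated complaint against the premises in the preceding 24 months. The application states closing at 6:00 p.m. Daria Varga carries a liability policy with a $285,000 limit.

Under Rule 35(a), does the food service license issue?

(a) ≥300 ft from school — not met.
(b) primary residence — met.
So (1) is satisfied (F OR T).
(2) hardship waiver — holds.
(a) insurance ≥ $300,000 — not met.
(b) no complaint in 24 mo. — holds.
(3): F OR T → true.
Overall = T AND T AND T = true.

Yes — granted.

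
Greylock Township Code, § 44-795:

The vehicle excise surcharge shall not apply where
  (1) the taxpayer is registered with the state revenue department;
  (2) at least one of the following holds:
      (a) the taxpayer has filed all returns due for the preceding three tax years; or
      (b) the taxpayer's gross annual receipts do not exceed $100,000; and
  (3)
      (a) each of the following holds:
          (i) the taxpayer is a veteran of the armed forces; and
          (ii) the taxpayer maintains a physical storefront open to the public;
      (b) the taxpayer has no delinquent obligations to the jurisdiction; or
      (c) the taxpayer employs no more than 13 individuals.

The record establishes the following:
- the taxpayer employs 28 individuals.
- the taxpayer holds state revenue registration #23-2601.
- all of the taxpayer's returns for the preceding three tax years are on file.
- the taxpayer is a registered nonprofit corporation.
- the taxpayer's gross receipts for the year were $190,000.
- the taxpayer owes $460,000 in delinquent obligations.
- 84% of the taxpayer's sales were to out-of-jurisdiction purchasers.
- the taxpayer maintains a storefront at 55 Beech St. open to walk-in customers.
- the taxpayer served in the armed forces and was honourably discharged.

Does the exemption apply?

(1) state-registered — holds.
(a) returns current — holds.
(b) receipts ≤ $100,000 — fails.
(2) = T OR F = true.
(i) veteran — satisfied.
(ii) has storefront — met.
(a) = T AND T = true.
(b) no delinquency — not met.
(c) ≤ 13 employees — not met.
(3) = T OR F OR F = true.
So Overall is satisfied (T AND T AND T).

Yes — exempt.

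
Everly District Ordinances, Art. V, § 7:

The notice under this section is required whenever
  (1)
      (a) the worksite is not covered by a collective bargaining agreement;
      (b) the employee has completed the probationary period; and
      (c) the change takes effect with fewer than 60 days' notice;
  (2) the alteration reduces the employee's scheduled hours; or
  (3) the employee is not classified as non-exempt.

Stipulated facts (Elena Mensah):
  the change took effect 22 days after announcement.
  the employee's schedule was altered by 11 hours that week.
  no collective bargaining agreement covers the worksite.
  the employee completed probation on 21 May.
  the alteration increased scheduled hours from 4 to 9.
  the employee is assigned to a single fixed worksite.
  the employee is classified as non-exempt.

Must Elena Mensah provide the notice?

Yes — required.

(a) no CBA — satisfied.
(b) past probation — holds.
(c) < 60 days' notice — met.
So (1) is satisfied (T AND T AND T).
(2) hours reduced — fails.
(3) not (non-exempt) — not satisfied.
Overall = T OR F OR F = true.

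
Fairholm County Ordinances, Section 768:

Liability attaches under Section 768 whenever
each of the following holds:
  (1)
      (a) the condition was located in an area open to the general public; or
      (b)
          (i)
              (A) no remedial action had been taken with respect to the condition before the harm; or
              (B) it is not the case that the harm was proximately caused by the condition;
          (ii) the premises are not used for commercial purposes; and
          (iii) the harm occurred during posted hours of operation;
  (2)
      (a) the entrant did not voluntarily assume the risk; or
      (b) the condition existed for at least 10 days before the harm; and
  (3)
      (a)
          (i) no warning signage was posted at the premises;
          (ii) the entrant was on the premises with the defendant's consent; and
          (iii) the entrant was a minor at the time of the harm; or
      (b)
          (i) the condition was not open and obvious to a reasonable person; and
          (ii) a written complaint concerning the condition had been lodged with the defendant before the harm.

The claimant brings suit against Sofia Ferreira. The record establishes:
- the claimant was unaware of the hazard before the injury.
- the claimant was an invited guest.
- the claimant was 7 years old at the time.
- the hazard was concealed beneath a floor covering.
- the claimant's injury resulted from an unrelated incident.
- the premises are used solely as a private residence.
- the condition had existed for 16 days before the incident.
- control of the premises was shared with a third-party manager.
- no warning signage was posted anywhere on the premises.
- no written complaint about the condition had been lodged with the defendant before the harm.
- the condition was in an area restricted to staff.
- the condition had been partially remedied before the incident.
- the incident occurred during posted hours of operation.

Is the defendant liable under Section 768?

(a) public area — not met.
(A) no remedial action — not met.
(B) not (proximate cause) — met.
(i) = F OR T = true.
(ii) not (commercial use) — met.
(iii) during posted hours — met.
(b): T AND T AND T → true.
(1) = F OR T = true.
(a) no assumed risk — met.
(b) condition ≥10 days old — met.
So (2) is satisfied (T OR T).
(i) no signage posted — met.
(ii) consent to enter — met.
(iii) entrant a minor — holds.
So (a) is satisfied (T AND T AND T).
(i) not open/obvious — holds.
(ii) complaint lodged — not satisfied.
(b) = T AND F = false.
(3): T OR F → true.
Overall: T AND T AND T → true.

Yes — liable.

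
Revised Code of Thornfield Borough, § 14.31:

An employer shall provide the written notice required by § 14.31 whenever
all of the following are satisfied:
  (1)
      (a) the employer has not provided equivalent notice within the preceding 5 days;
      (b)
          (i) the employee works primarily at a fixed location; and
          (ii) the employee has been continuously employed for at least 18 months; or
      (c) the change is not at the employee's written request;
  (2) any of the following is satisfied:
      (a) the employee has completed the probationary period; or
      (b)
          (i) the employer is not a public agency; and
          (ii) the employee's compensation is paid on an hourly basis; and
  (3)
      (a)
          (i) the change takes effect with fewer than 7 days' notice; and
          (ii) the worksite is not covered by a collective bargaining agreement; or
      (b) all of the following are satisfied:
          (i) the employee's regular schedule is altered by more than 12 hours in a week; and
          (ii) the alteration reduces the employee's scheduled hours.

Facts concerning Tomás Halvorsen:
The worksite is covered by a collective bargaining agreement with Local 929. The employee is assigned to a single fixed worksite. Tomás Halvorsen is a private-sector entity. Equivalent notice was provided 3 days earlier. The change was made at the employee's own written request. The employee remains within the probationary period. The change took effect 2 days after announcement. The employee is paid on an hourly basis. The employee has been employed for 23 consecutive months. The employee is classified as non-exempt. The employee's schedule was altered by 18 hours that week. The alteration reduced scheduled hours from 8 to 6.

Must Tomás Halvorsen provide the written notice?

(a) no recent notice — not met.
(i) fixed location — satisfied.
(ii) tenure ≥ 18 mo. — met.
(b) = T AND T = true.
(c) not employee-requested — not satisfied.
So (1) is satisfied (F OR T OR F).
(a) past probation — not satisfied.
(i) not (public agency) — holds.
(ii) hourly-paid — satisfied.
(b): T AND T → true.
So (2) is satisfied (F OR T).
(i) < 7 days' notice — satisfied.
(ii) no CBA — not met.
(a) = T AND F = false.
(i) schedule shift > 12h — met.
(ii) hours reduced — holds.
(b) = T AND T = true.
(3) = F OR T = true.
So Overall is satisfied (T AND T AND T).

Yes — required.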